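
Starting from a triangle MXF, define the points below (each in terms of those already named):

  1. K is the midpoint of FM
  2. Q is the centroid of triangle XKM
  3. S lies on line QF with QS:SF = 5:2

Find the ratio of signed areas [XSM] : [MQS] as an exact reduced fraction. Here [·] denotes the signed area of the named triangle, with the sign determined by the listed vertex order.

Set M = (0, 0), X = (1, 0), F = (0, 1); any affine frame gives the same invariant.
1. K is the midpoint of FM ⇒ K = (0, 1/2)
2. Q is the centroid of triangle XKM ⇒ Q = (1/3, 1/6)
3. S lies on line QF with QS:SF = 5:2 ⇒ S = (2/21, 16/21)
2·[XSM] = 16/21, 2·[MQS] = 5/21
[XSM]:[MQS] = 16/21:5/21 = 16/5

[XSM]:[MQS] = 16/5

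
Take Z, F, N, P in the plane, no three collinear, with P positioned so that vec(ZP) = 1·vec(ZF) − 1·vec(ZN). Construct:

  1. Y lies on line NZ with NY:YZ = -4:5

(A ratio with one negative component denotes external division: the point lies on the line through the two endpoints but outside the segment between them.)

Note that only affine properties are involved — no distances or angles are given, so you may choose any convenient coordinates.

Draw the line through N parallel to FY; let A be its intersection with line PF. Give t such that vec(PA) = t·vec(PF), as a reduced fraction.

t = -3

Assign Z = (0, 0), F = (1, 0), N = (0, 1), P = (1, -1) — the answer is frame-independent, so this choice is without loss of generality.
1. Y lies on line NZ with NY:YZ = -4:5 ⇒ Y = (0, 5)
through N parallel to FY: direction (-1, 5); meets PF at A = (1, -4)
A = P + t·(F−P) with t = -3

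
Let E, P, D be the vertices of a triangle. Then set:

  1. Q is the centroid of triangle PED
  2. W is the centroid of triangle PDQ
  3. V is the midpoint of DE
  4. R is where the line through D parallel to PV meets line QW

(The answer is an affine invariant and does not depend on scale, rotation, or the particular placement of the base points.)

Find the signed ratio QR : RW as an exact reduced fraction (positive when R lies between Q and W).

QR:RW = -3/2

Choose coordinates E = (0, 0), P = (1, 0), D = (0, 1).
1. Q is the centroid of triangle PED ⇒ Q = (1/3, 1/3)
2. W is the centroid of triangle PDQ ⇒ W = (4/9, 4/9)
3. V is the midpoint of DE ⇒ V = (0, 1/2)
4. R is where the line through D parallel to PV meets line QW ⇒ R = (2/3, 2/3)
R = Q + t·(W−Q) with t = 3, so QR:RW = t:(1−t) = 3:-2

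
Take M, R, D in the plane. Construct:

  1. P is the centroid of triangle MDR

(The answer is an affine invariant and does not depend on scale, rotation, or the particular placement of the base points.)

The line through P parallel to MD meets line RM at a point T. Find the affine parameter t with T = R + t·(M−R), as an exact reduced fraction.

Choose coordinates M = (0, 0), R = (1, 0), D = (0, 1).
1. P is the centroid of triangle MDR ⇒ P = (1/3, 1/3)
through P parallel to MD: direction (0, 1); meets RM at T = (1/3, 0)
T = R + t·(M−R) with t = 2/3

t = 2/3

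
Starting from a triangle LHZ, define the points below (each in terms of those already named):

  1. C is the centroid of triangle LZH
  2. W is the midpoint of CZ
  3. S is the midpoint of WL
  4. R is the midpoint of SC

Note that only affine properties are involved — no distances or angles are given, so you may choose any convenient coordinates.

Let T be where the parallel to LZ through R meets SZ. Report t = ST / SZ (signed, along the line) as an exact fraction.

t = -3/2

Work in coordinates with L = (0, 0), H = (1, 0), Z = (0, 1).
1. C is the centroid of triangle LZH ⇒ C = (1/3, 1/3)
2. W is the midpoint of CZ ⇒ W = (1/6, 2/3)
3. S is the midpoint of WL ⇒ S = (1/12, 1/3)
4. R is the midpoint of SC ⇒ R = (5/24, 1/3)
through R parallel to LZ: direction (0, 1); meets SZ at T = (5/24, -2/3)
T = S + t·(Z−S) with t = -3/2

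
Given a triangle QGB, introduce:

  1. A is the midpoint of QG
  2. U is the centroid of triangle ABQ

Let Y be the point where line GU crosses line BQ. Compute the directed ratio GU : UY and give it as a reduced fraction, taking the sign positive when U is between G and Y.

Choose coordinates Q = (0, 0), G = (1, 0), B = (0, 1).
1. A is the midpoint of QG ⇒ A = (1/2, 0)
2. U is the centroid of triangle ABQ ⇒ U = (1/6, 1/3)
line GU meets BQ at Y = (0, 2/5)
U = G + t·(Y−G) with t = 5/6, so GU:UY = 5/6:1/6

GU:UY = 5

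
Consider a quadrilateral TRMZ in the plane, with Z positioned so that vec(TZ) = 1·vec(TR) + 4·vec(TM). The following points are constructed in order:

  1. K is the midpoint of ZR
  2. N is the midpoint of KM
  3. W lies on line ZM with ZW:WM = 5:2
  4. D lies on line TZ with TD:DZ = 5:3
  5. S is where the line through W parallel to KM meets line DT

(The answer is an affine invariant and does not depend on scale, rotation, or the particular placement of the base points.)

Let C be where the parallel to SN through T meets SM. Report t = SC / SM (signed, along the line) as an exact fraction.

Work in coordinates with T = (0, 0), R = (1, 0), M = (0, 1), Z = (1, 4).
1. K is the midpoint of ZR ⇒ K = (1, 2)
2. N is the midpoint of KM ⇒ N = (1/2, 3/2)
3. W lies on line ZM with ZW:WM = 5:2 ⇒ W = (2/7, 13/7)
4. D lies on line TZ with TD:DZ = 5:3 ⇒ D = (5/8, 5/2)
5. S is where the line through W parallel to KM meets line DT ⇒ S = (11/21, 44/21)
through T parallel to SN: direction (-1/42, -25/42); meets SM at C = (11/252, 275/252)
C = S + t·(M−S) with t = 11/12

t = 11/12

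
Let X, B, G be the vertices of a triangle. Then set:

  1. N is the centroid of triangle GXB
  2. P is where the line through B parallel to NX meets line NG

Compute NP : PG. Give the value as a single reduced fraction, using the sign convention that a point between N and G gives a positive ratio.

Assign X = (0, 0), B = (1, 0), G = (0, 1) — the answer is frame-independent, so this choice is without loss of generality.
1. N is the centroid of triangle GXB ⇒ N = (1/3, 1/3)
2. P is where the line through B parallel to NX meets line NG ⇒ P = (2/3, -1/3)
P = N + t·(G−N) with t = -1, so NP:PG = t:(1−t) = -1:2

NP:PG = -1/2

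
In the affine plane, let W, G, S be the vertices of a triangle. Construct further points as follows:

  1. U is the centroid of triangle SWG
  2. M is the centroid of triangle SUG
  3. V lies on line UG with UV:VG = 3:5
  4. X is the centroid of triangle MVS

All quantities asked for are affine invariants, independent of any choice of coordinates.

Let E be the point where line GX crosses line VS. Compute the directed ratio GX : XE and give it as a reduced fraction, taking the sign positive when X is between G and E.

Set W = (0, 0), G = (1, 0), S = (0, 1); any affine frame gives the same invariant.
1. U is the centroid of triangle SWG ⇒ U = (1/3, 1/3)
2. M is the centroid of triangle SUG ⇒ M = (4/9, 4/9)
3. V lies on line UG with UV:VG = 3:5 ⇒ V = (7/12, 5/24)
4. X is the centroid of triangle MVS ⇒ X = (37/108, 119/216)
line GX meets VS at E = (161/516, 595/1032)
X = G + t·(E−G) with t = 43/45, so GX:XE = 43/45:2/45

GX:XE = 43/2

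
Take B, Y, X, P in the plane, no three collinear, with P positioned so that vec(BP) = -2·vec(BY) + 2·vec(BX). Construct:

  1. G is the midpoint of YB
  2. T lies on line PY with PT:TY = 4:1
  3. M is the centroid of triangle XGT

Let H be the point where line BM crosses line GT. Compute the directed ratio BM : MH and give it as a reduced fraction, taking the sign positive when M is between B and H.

BM:MH = 5

Assign B = (0, 0), Y = (1, 0), X = (0, 1), P = (-2, 2) — the answer is frame-independent, so this choice is without loss of generality.
1. G is the midpoint of YB ⇒ G = (1/2, 0)
2. T lies on line PY with PT:TY = 4:1 ⇒ T = (2/5, 2/5)
3. M is the centroid of triangle XGT ⇒ M = (3/10, 7/15)
line BM meets GT at H = (9/25, 14/25)
M = B + t·(H−B) with t = 5/6, so BM:MH = 5/6:1/6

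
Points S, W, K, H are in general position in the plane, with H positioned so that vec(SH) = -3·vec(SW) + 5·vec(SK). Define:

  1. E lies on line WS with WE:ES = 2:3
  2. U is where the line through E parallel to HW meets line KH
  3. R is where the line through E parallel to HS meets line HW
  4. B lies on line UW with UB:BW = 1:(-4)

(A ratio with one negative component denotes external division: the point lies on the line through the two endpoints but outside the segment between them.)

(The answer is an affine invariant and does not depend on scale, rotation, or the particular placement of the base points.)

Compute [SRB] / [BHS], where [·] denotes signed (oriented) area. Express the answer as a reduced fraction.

[SRB]:[BHS] = -74/95

Set S = (0, 0), W = (1, 0), K = (0, 1), H = (-3, 5); any affine frame gives the same invariant.
1. E lies on line WS with WE:ES = 2:3 ⇒ E = (3/5, 0)
2. U is where the line through E parallel to HW meets line KH ⇒ U = (3, -3)
3. R is where the line through E parallel to HS meets line HW ⇒ R = (-3/5, 2)
4. B lies on line UW with UB:BW = 1:(-4) ⇒ B = (11/3, -4)
2·[SRB] = -74/15, 2·[BHS] = 19/3
[SRB]:[BHS] = -74/15:19/3 = -74/95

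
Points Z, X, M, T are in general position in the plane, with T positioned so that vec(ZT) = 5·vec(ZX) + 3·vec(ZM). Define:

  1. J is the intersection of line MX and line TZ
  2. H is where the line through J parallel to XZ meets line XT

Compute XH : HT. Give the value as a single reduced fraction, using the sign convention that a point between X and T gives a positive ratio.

XH:HT = 1/7

Assign Z = (0, 0), X = (1, 0), M = (0, 1), T = (5, 3) — the answer is frame-independent, so this choice is without loss of generality.
1. J is the intersection of line MX and line TZ ⇒ J = (5/8, 3/8)
2. H is where the line through J parallel to XZ meets line XT ⇒ H = (3/2, 3/8)
H = X + t·(T−X) with t = 1/8, so XH:HT = t:(1−t) = 1/8:7/8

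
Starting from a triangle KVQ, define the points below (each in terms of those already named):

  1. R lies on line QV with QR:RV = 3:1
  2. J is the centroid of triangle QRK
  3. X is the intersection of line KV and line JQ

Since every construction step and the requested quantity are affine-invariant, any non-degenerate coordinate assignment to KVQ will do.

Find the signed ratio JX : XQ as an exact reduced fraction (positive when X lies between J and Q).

Set K = (0, 0), V = (1, 0), Q = (0, 1); any affine frame gives the same invariant.
1. R lies on line QV with QR:RV = 3:1 ⇒ R = (3/4, 1/4)
2. J is the centroid of triangle QRK ⇒ J = (1/4, 5/12)
3. X is the intersection of line KV and line JQ ⇒ X = (3/7, 0)
X = J + t·(Q−J) with t = -5/7, so JX:XQ = t:(1−t) = -5/7:12/7

JX:XQ = -5/12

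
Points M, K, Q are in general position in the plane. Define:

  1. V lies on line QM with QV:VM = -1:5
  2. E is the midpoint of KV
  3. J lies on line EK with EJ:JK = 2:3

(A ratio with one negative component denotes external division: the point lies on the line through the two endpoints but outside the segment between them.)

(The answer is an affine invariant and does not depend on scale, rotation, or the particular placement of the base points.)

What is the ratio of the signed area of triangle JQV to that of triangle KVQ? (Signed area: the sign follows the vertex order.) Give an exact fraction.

Set M = (0, 0), K = (1, 0), Q = (0, 1); any affine frame gives the same invariant.
1. V lies on line QM with QV:VM = -1:5 ⇒ V = (0, 5/4)
2. E is the midpoint of KV ⇒ E = (1/2, 5/8)
3. J lies on line EK with EJ:JK = 2:3 ⇒ J = (7/10, 3/8)
2·[JQV] = -7/40, 2·[KVQ] = 1/4
[JQV]:[KVQ] = -7/40:1/4 = -7/10

[JQV]:[KVQ] = -7/10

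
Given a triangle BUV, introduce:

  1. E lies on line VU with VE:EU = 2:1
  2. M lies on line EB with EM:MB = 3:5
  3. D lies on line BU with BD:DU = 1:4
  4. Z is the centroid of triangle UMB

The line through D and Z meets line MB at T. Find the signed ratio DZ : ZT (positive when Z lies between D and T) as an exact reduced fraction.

Assign B = (0, 0), U = (1, 0), V = (0, 1) — the answer is frame-independent, so this choice is without loss of generality.
1. E lies on line VU with VE:EU = 2:1 ⇒ E = (2/3, 1/3)
2. M lies on line EB with EM:MB = 3:5 ⇒ M = (5/12, 5/24)
3. D lies on line BU with BD:DU = 1:4 ⇒ D = (1/5, 0)
4. Z is the centroid of triangle UMB ⇒ Z = (17/36, 5/72)
line DZ meets MB at T = (-5/24, -5/48)
Z = D + t·(T−D) with t = -2/3, so DZ:ZT = -2/3:5/3

DZ:ZT = -2/5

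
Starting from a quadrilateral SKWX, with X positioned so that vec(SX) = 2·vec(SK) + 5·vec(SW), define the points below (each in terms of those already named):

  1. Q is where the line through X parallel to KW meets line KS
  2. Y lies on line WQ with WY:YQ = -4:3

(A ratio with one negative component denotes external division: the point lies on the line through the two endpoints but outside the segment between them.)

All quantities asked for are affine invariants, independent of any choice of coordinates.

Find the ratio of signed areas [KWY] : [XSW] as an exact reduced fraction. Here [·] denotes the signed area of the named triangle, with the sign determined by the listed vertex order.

Set S = (0, 0), K = (1, 0), W = (0, 1), X = (2, 5); any affine frame gives the same invariant.
1. Q is where the line through X parallel to KW meets line KS ⇒ Q = (7, 0)
2. Y lies on line WQ with WY:YQ = -4:3 ⇒ Y = (28, -3)
2·[KWY] = -24, 2·[XSW] = -2
[KWY]:[XSW] = -24:-2 = 12

[KWY]:[XSW] = 12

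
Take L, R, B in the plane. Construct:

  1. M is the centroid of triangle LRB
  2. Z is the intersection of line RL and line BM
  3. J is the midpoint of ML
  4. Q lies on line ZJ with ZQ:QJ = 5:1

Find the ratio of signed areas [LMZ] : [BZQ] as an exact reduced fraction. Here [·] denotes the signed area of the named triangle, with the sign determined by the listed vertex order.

Assign L = (0, 0), R = (1, 0), B = (0, 1) — the answer is frame-independent, so this choice is without loss of generality.
1. M is the centroid of triangle LRB ⇒ M = (1/3, 1/3)
2. Z is the intersection of line RL and line BM ⇒ Z = (1/2, 0)
3. J is the midpoint of ML ⇒ J = (1/6, 1/6)
4. Q lies on line ZJ with ZQ:QJ = 5:1 ⇒ Q = (2/9, 5/36)
2·[LMZ] = -1/6, 2·[BZQ] = -5/24
[LMZ]:[BZQ] = -1/6:-5/24 = 4/5

[LMZ]:[BZQ] = 4/5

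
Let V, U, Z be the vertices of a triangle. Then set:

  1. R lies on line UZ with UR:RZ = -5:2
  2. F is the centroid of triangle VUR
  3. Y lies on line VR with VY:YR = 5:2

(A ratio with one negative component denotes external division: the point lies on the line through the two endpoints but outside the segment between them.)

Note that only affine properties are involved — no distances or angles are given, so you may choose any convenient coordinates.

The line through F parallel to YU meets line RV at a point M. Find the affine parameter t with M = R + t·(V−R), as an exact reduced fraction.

t = 3/7

Set V = (0, 0), U = (1, 0), Z = (0, 1); any affine frame gives the same invariant.
1. R lies on line UZ with UR:RZ = -5:2 ⇒ R = (-2/3, 5/3)
2. F is the centroid of triangle VUR ⇒ F = (1/9, 5/9)
3. Y lies on line VR with VY:YR = 5:2 ⇒ Y = (-10/21, 25/21)
through F parallel to YU: direction (31/21, -25/21); meets RV at M = (-8/21, 20/21)
M = R + t·(V−R) with t = 3/7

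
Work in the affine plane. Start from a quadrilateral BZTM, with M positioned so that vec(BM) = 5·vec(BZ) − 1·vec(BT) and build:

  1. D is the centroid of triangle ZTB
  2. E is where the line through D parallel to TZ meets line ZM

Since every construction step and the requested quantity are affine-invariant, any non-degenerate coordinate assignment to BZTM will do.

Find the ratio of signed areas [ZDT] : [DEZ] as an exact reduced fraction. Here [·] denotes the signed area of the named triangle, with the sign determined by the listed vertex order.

[ZDT]:[DEZ] = -9/2

Choose coordinates B = (0, 0), Z = (1, 0), T = (0, 1), M = (5, -1).
1. D is the centroid of triangle ZTB ⇒ D = (1/3, 1/3)
2. E is where the line through D parallel to TZ meets line ZM ⇒ E = (5/9, 1/9)
2·[ZDT] = -1/3, 2·[DEZ] = 2/27
[ZDT]:[DEZ] = -1/3:2/27 = -9/2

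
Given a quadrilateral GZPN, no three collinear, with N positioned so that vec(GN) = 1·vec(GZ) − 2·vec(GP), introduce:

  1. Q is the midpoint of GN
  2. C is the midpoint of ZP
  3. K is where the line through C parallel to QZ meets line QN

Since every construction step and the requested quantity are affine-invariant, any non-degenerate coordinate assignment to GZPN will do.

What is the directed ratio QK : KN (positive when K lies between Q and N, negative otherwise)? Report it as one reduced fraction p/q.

QK:KN = -3/7

Set G = (0, 0), Z = (1, 0), P = (0, 1), N = (1, -2); any affine frame gives the same invariant.
1. Q is the midpoint of GN ⇒ Q = (1/2, -1)
2. C is the midpoint of ZP ⇒ C = (1/2, 1/2)
3. K is where the line through C parallel to QZ meets line QN ⇒ K = (1/8, -1/4)
K = Q + t·(N−Q) with t = -3/4, so QK:KN = t:(1−t) = -3/4:7/4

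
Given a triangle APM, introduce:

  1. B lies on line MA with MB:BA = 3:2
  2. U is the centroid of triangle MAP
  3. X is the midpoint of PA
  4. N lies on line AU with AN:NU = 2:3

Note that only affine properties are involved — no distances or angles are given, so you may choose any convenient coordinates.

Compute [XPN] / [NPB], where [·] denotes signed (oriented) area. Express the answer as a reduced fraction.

Set A = (0, 0), P = (1, 0), M = (0, 1); any affine frame gives the same invariant.
1. B lies on line MA with MB:BA = 3:2 ⇒ B = (0, 2/5)
2. U is the centroid of triangle MAP ⇒ U = (1/3, 1/3)
3. X is the midpoint of PA ⇒ X = (1/2, 0)
4. N lies on line AU with AN:NU = 2:3 ⇒ N = (2/15, 2/15)
2·[XPN] = 1/15, 2·[NPB] = 16/75
[XPN]:[NPB] = 1/15:16/75 = 5/16

[XPN]:[NPB] = 5/16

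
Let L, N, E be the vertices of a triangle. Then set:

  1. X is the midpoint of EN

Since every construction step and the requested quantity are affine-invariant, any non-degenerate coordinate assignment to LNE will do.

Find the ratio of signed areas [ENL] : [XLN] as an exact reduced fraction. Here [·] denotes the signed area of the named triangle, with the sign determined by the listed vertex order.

Choose coordinates L = (0, 0), N = (1, 0), E = (0, 1).
1. X is the midpoint of EN ⇒ X = (1/2, 1/2)
2·[ENL] = -1, 2·[XLN] = 1/2
[ENL]:[XLN] = -1:1/2 = -2

[ENL]:[XLN] = -2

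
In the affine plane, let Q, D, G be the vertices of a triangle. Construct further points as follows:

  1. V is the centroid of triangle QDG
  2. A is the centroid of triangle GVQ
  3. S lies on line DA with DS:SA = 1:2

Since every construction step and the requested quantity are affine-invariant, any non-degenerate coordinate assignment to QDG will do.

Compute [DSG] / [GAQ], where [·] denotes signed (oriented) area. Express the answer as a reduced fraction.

Choose coordinates Q = (0, 0), D = (1, 0), G = (0, 1).
1. V is the centroid of triangle QDG ⇒ V = (1/3, 1/3)
2. A is the centroid of triangle GVQ ⇒ A = (1/9, 4/9)
3. S lies on line DA with DS:SA = 1:2 ⇒ S = (19/27, 4/27)
2·[DSG] = -4/27, 2·[GAQ] = -1/9
[DSG]:[GAQ] = -4/27:-1/9 = 4/3

[DSG]:[GAQ] = 4/3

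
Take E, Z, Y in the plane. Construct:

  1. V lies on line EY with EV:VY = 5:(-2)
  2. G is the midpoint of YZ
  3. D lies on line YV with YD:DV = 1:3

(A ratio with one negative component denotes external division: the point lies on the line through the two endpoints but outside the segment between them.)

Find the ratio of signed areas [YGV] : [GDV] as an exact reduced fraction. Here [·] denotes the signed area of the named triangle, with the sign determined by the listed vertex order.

Assign E = (0, 0), Z = (1, 0), Y = (0, 1) — the answer is frame-independent, so this choice is without loss of generality.
1. V lies on line EY with EV:VY = 5:(-2) ⇒ V = (0, 5/3)
2. G is the midpoint of YZ ⇒ G = (1/2, 1/2)
3. D lies on line YV with YD:DV = 1:3 ⇒ D = (0, 7/6)
2·[YGV] = 1/3, 2·[GDV] = -1/4
[YGV]:[GDV] = 1/3:-1/4 = -4/3

[YGV]:[GDV] = -4/3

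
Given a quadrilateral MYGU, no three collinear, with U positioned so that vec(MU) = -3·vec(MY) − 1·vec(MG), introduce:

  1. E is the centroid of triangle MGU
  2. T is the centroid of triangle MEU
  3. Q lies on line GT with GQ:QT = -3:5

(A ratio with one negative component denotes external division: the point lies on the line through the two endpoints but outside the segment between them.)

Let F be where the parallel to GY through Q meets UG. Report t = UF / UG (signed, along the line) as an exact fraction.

t = 9/5

Choose coordinates M = (0, 0), Y = (1, 0), G = (0, 1), U = (-3, -1).
1. E is the centroid of triangle MGU ⇒ E = (-1, 0)
2. T is the centroid of triangle MEU ⇒ T = (-4/3, -1/3)
3. Q lies on line GT with GQ:QT = -3:5 ⇒ Q = (2, 3)
through Q parallel to GY: direction (1, -1); meets UG at F = (12/5, 13/5)
F = U + t·(G−U) with t = 9/5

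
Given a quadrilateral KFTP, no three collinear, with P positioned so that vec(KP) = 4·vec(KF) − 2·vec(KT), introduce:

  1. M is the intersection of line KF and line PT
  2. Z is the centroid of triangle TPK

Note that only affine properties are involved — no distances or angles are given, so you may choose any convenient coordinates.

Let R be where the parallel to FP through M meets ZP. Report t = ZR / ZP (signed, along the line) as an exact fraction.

Assign K = (0, 0), F = (1, 0), T = (0, 1), P = (4, -2) — the answer is frame-independent, so this choice is without loss of generality.
1. M is the intersection of line KF and line PT ⇒ M = (4/3, 0)
2. Z is the centroid of triangle TPK ⇒ Z = (4/3, -1/3)
through M parallel to FP: direction (3, -2); meets ZP at R = (28/3, -16/3)
R = Z + t·(P−Z) with t = 3

t = 3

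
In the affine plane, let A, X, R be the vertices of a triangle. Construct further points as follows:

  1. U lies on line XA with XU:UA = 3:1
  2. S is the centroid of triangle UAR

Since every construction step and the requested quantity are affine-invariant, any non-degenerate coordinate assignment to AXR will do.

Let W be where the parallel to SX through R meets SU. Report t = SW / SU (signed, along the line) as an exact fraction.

t = -7/3

Choose coordinates A = (0, 0), X = (1, 0), R = (0, 1).
1. U lies on line XA with XU:UA = 3:1 ⇒ U = (1/4, 0)
2. S is the centroid of triangle UAR ⇒ S = (1/12, 1/3)
through R parallel to SX: direction (11/12, -1/3); meets SU at W = (-11/36, 10/9)
W = S + t·(U−S) with t = -7/3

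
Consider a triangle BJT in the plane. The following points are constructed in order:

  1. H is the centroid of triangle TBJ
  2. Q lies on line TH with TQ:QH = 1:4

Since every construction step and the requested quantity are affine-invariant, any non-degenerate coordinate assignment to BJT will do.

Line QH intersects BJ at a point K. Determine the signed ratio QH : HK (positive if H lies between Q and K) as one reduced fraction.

QH:HK = 8/5

Set B = (0, 0), J = (1, 0), T = (0, 1); any affine frame gives the same invariant.
1. H is the centroid of triangle TBJ ⇒ H = (1/3, 1/3)
2. Q lies on line TH with TQ:QH = 1:4 ⇒ Q = (1/15, 13/15)
line QH meets BJ at K = (1/2, 0)
H = Q + t·(K−Q) with t = 8/13, so QH:HK = 8/13:5/13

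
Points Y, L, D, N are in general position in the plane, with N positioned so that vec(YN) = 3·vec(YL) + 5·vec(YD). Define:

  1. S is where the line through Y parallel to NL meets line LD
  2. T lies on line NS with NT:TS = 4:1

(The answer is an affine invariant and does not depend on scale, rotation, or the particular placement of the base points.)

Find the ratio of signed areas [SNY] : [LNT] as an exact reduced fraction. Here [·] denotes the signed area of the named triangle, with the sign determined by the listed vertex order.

Assign Y = (0, 0), L = (1, 0), D = (0, 1), N = (3, 5) — the answer is frame-independent, so this choice is without loss of generality.
1. S is where the line through Y parallel to NL meets line LD ⇒ S = (2/7, 5/7)
2. T lies on line NS with NT:TS = 4:1 ⇒ T = (29/35, 11/7)
2·[SNY] = -5/7, 2·[LNT] = 4
[SNY]:[LNT] = -5/7:4 = -5/28

[SNY]:[LNT] = -5/28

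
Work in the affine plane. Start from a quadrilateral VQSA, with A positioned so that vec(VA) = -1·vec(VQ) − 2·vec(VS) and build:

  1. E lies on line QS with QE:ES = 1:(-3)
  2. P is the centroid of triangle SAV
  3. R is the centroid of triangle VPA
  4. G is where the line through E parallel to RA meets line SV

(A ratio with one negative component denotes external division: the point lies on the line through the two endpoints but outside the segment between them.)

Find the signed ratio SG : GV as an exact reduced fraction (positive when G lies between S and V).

Choose coordinates V = (0, 0), Q = (1, 0), S = (0, 1), A = (-1, -2).
1. E lies on line QS with QE:ES = 1:(-3) ⇒ E = (3/2, -1/2)
2. P is the centroid of triangle SAV ⇒ P = (-1/3, -1/3)
3. R is the centroid of triangle VPA ⇒ R = (-4/9, -7/9)
4. G is where the line through E parallel to RA meets line SV ⇒ G = (0, -19/5)
G = S + t·(V−S) with t = 24/5, so SG:GV = t:(1−t) = 24/5:-19/5

SG:GV = -24/19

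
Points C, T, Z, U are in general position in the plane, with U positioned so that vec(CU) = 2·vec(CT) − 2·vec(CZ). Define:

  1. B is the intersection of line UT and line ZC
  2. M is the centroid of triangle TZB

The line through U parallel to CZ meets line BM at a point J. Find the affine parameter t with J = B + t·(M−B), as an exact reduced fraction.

Set C = (0, 0), T = (1, 0), Z = (0, 1), U = (2, -2); any affine frame gives the same invariant.
1. B is the intersection of line UT and line ZC ⇒ B = (0, 2)
2. M is the centroid of triangle TZB ⇒ M = (1/3, 1)
through U parallel to CZ: direction (0, 1); meets BM at J = (2, -4)
J = B + t·(M−B) with t = 6

t = 6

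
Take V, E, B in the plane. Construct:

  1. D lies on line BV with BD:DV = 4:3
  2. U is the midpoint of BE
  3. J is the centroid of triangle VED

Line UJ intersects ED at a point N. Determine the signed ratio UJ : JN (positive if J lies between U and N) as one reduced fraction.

Set V = (0, 0), E = (1, 0), B = (0, 1); any affine frame gives the same invariant.
1. D lies on line BV with BD:DV = 4:3 ⇒ D = (0, 3/7)
2. U is the midpoint of BE ⇒ U = (1/2, 1/2)
3. J is the centroid of triangle VED ⇒ J = (1/3, 1/7)
line UJ meets ED at N = (7/18, 11/42)
J = U + t·(N−U) with t = 3/2, so UJ:JN = 3/2:-1/2

UJ:JN = -3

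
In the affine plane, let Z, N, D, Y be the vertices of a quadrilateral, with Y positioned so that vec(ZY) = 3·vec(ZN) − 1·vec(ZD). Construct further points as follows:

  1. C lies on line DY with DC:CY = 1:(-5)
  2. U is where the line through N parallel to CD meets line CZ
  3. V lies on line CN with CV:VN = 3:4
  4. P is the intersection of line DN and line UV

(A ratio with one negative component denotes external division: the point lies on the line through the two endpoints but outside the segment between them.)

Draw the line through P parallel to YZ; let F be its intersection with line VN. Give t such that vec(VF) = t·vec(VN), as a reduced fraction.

Assign Z = (0, 0), N = (1, 0), D = (0, 1), Y = (3, -1) — the answer is frame-independent, so this choice is without loss of generality.
1. C lies on line DY with DC:CY = 1:(-5) ⇒ C = (-3/4, 3/2)
2. U is where the line through N parallel to CD meets line CZ ⇒ U = (-1/2, 1)
3. V lies on line CN with CV:VN = 3:4 ⇒ V = (0, 6/7)
4. P is the intersection of line DN and line UV ⇒ P = (1/5, 4/5)
through P parallel to YZ: direction (-3, 1); meets VN at F = (-1/55, 48/55)
F = V + t·(N−V) with t = -1/55

t = -1/55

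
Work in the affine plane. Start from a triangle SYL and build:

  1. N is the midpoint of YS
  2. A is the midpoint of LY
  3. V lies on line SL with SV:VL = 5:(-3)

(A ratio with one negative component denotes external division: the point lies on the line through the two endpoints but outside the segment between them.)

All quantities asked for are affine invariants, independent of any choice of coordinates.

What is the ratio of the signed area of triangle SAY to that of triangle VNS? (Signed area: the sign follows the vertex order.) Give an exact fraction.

Assign S = (0, 0), Y = (1, 0), L = (0, 1) — the answer is frame-independent, so this choice is without loss of generality.
1. N is the midpoint of YS ⇒ N = (1/2, 0)
2. A is the midpoint of LY ⇒ A = (1/2, 1/2)
3. V lies on line SL with SV:VL = 5:(-3) ⇒ V = (0, 5/2)
2·[SAY] = -1/2, 2·[VNS] = -5/4
[SAY]:[VNS] = -1/2:-5/4 = 2/5

[SAY]:[VNS] = 2/5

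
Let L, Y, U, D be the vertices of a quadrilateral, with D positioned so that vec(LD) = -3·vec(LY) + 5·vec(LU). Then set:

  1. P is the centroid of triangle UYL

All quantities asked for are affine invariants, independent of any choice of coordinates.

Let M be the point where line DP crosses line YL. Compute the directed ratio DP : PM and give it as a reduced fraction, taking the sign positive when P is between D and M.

DP:PM = 14

Set L = (0, 0), Y = (1, 0), U = (0, 1), D = (-3, 5); any affine frame gives the same invariant.
1. P is the centroid of triangle UYL ⇒ P = (1/3, 1/3)
line DP meets YL at M = (4/7, 0)
P = D + t·(M−D) with t = 14/15, so DP:PM = 14/15:1/15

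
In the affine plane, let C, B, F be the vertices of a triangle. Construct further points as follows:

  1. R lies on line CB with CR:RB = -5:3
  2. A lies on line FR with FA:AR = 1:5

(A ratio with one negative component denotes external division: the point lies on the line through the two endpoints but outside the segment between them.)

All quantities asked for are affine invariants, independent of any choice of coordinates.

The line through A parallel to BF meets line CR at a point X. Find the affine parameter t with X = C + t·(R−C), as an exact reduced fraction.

Choose coordinates C = (0, 0), B = (1, 0), F = (0, 1).
1. R lies on line CB with CR:RB = -5:3 ⇒ R = (5/2, 0)
2. A lies on line FR with FA:AR = 1:5 ⇒ A = (5/12, 5/6)
through A parallel to BF: direction (-1, 1); meets CR at X = (5/4, 0)
X = C + t·(R−C) with t = 1/2

t = 1/2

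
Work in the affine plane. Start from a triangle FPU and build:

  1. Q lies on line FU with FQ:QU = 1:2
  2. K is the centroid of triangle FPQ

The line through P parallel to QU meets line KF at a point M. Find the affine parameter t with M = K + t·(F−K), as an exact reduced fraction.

Set F = (0, 0), P = (1, 0), U = (0, 1); any affine frame gives the same invariant.
1. Q lies on line FU with FQ:QU = 1:2 ⇒ Q = (0, 1/3)
2. K is the centroid of triangle FPQ ⇒ K = (1/3, 1/9)
through P parallel to QU: direction (0, 2/3); meets KF at M = (1, 1/3)
M = K + t·(F−K) with t = -2

t = -2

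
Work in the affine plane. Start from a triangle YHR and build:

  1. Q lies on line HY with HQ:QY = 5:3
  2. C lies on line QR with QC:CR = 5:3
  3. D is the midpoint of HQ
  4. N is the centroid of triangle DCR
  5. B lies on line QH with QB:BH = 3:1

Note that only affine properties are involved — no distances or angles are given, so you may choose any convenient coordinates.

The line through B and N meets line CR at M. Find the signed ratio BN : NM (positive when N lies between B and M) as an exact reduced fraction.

Set Y = (0, 0), H = (1, 0), R = (0, 1); any affine frame gives the same invariant.
1. Q lies on line HY with HQ:QY = 5:3 ⇒ Q = (3/8, 0)
2. C lies on line QR with QC:CR = 5:3 ⇒ C = (9/64, 5/8)
3. D is the midpoint of HQ ⇒ D = (11/16, 0)
4. N is the centroid of triangle DCR ⇒ N = (53/192, 13/24)
5. B lies on line QH with QB:BH = 3:1 ⇒ B = (27/32, 0)
line BN meets CR at M = (51/448, 39/56)
N = B + t·(M−B) with t = 7/9, so BN:NM = 7/9:2/9

BN:NM = 7/2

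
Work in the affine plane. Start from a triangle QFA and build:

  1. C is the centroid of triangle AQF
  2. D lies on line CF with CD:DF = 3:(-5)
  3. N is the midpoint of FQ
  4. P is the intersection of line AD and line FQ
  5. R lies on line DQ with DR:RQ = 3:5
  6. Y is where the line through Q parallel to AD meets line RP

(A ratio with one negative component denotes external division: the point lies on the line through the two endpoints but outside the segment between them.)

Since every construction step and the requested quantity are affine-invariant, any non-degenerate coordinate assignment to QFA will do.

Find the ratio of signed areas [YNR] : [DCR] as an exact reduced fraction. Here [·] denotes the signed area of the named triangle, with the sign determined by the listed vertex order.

Work in coordinates with Q = (0, 0), F = (1, 0), A = (0, 1).
1. C is the centroid of triangle AQF ⇒ C = (1/3, 1/3)
2. D lies on line CF with CD:DF = 3:(-5) ⇒ D = (-2/3, 5/6)
3. N is the midpoint of FQ ⇒ N = (1/2, 0)
4. P is the intersection of line AD and line FQ ⇒ P = (-4, 0)
5. R lies on line DQ with DR:RQ = 3:5 ⇒ R = (-5/12, 25/48)
6. Y is where the line through Q parallel to AD meets line RP ⇒ Y = (50/9, 25/18)
2·[YNR] = -125/32, 2·[DCR] = -3/16
[YNR]:[DCR] = -125/32:-3/16 = 125/6

[YNR]:[DCR] = 125/6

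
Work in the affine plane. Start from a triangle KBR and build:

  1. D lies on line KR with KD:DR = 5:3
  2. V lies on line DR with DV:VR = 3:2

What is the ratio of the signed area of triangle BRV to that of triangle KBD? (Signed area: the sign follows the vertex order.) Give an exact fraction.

Assign K = (0, 0), B = (1, 0), R = (0, 1) — the answer is frame-independent, so this choice is without loss of generality.
1. D lies on line KR with KD:DR = 5:3 ⇒ D = (0, 5/8)
2. V lies on line DR with DV:VR = 3:2 ⇒ V = (0, 17/20)
2·[BRV] = 3/20, 2·[KBD] = 5/8
[BRV]:[KBD] = 3/20:5/8 = 6/25

[BRV]:[KBD] = 6/25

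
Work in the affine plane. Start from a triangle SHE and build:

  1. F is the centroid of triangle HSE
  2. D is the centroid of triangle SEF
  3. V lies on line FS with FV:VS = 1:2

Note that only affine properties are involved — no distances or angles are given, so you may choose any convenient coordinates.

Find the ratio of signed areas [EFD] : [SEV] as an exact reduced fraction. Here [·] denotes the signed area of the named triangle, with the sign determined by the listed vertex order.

Choose coordinates S = (0, 0), H = (1, 0), E = (0, 1).
1. F is the centroid of triangle HSE ⇒ F = (1/3, 1/3)
2. D is the centroid of triangle SEF ⇒ D = (1/9, 4/9)
3. V lies on line FS with FV:VS = 1:2 ⇒ V = (2/9, 2/9)
2·[EFD] = -1/9, 2·[SEV] = -2/9
[EFD]:[SEV] = -1/9:-2/9 = 1/2

[EFD]:[SEV] = 1/2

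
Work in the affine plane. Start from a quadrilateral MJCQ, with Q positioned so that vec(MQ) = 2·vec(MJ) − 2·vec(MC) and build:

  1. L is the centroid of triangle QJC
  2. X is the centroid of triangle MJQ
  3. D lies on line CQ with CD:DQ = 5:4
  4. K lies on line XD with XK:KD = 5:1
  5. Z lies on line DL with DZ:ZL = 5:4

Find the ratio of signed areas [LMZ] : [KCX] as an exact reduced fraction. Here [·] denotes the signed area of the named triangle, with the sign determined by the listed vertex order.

Set M = (0, 0), J = (1, 0), C = (0, 1), Q = (2, -2); any affine frame gives the same invariant.
1. L is the centroid of triangle QJC ⇒ L = (1, -1/3)
2. X is the centroid of triangle MJQ ⇒ X = (1, -2/3)
3. D lies on line CQ with CD:DQ = 5:4 ⇒ D = (10/9, -2/3)
4. K lies on line XD with XK:KD = 5:1 ⇒ K = (59/54, -2/3)
5. Z lies on line DL with DZ:ZL = 5:4 ⇒ Z = (85/81, -13/27)
2·[LMZ] = 32/243, 2·[KCX] = 25/162
[LMZ]:[KCX] = 32/243:25/162 = 64/75

[LMZ]:[KCX] = 64/75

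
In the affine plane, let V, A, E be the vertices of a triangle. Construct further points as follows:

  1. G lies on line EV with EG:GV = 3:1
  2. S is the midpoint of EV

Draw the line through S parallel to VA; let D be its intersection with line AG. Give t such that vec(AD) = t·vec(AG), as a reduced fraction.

Assign V = (0, 0), A = (1, 0), E = (0, 1) — the answer is frame-independent, so this choice is without loss of generality.
1. G lies on line EV with EG:GV = 3:1 ⇒ G = (0, 1/4)
2. S is the midpoint of EV ⇒ S = (0, 1/2)
through S parallel to VA: direction (1, 0); meets AG at D = (-1, 1/2)
D = A + t·(G−A) with t = 2

t = 2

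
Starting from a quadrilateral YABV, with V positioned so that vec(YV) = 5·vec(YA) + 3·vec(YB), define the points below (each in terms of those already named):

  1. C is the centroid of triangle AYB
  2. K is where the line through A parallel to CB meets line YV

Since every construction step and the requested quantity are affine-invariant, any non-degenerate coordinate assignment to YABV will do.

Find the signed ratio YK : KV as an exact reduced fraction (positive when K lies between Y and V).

Choose coordinates Y = (0, 0), A = (1, 0), B = (0, 1), V = (5, 3).
1. C is the centroid of triangle AYB ⇒ C = (1/3, 1/3)
2. K is where the line through A parallel to CB meets line YV ⇒ K = (10/13, 6/13)
K = Y + t·(V−Y) with t = 2/13, so YK:KV = t:(1−t) = 2/13:11/13

YK:KV = 2/11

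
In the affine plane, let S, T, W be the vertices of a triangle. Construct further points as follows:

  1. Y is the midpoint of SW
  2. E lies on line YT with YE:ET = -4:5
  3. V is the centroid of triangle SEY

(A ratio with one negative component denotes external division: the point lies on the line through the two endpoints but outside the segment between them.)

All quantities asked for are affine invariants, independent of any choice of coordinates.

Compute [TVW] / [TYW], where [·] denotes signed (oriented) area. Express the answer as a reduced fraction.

Work in coordinates with S = (0, 0), T = (1, 0), W = (0, 1).
1. Y is the midpoint of SW ⇒ Y = (0, 1/2)
2. E lies on line YT with YE:ET = -4:5 ⇒ E = (-4, 5/2)
3. V is the centroid of triangle SEY ⇒ V = (-4/3, 1)
2·[TVW] = -4/3, 2·[TYW] = -1/2
[TVW]:[TYW] = -4/3:-1/2 = 8/3

[TVW]:[TYW] = 8/3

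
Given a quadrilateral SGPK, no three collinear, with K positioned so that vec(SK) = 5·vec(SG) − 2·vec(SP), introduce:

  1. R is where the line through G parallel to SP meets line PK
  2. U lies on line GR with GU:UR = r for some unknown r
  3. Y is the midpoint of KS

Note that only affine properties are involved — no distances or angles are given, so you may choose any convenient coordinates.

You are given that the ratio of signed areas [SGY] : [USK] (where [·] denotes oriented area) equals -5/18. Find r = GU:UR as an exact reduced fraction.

Work in coordinates with S = (0, 0), G = (1, 0), P = (0, 1), K = (5, -2).
1. R is where the line through G parallel to SP meets line PK ⇒ R = (1, 2/5)
2. With GU:UR = r, write λ = r/(r+1) so U = G + λ·(R−G); U is affine-linear in λ
3. Y is the midpoint of KS ⇒ Y = (5/2, -1)
Every point depending on U is an affine combination of U and λ-independent points, so each such coordinate is linear in λ; the λ² term in each signed area is a multiple of (R−G)×(R−G) = 0, so 2·[SGY] and 2·[USK] are each linear in λ. Evaluating at λ=0 and λ=1:
  2·[SGY] = -1,   2·[USK] = 2·λ + 2
So [SGY]:[USK] = (-1) / (2·λ + 2). Setting this equal to -5/18:
  -1 = -5/18·(2·λ + 2)  ⇒  λ = 4/5
Then r = λ/(1−λ) = (4/5)/(1/5) = 4. Check: with r = 4, U = (1, 8/25) and [SGY]:[USK] = -5/18 as required.

r = 4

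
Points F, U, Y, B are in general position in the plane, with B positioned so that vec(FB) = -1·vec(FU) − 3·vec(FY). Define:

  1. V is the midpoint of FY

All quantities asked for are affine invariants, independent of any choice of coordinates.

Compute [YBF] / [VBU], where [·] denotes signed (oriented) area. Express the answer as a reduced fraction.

Set F = (0, 0), U = (1, 0), Y = (0, 1), B = (-1, -3); any affine frame gives the same invariant.
1. V is the midpoint of FY ⇒ V = (0, 1/2)
2·[YBF] = 1, 2·[VBU] = 4
[YBF]:[VBU] = 1:4 = 1/4

[YBF]:[VBU] = 1/4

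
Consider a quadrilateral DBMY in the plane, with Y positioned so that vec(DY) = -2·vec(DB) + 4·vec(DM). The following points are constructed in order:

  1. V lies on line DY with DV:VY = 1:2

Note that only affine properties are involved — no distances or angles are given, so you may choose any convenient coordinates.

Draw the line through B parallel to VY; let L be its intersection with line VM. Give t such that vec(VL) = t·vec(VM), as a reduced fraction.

Choose coordinates D = (0, 0), B = (1, 0), M = (0, 1), Y = (-2, 4).
1. V lies on line DY with DV:VY = 1:2 ⇒ V = (-2/3, 4/3)
through B parallel to VY: direction (-4/3, 8/3); meets VM at L = (2/3, 2/3)
L = V + t·(M−V) with t = 2

t = 2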